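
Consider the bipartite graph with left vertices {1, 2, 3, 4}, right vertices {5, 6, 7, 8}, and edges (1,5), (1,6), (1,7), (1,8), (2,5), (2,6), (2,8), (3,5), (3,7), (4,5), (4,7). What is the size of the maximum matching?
4 (matching: (1,8), (2,6), (3,7), (4,5); upper bound min(|L|,|R|) = min(4,4) = 4)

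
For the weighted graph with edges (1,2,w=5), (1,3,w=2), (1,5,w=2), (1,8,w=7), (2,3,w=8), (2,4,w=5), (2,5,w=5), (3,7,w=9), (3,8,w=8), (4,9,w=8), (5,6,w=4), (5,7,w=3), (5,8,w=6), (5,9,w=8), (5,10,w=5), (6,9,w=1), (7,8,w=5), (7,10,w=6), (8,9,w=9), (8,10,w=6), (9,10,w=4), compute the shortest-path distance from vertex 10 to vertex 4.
12 (path: 10 -> 9 -> 4; weights 4 + 8 = 12)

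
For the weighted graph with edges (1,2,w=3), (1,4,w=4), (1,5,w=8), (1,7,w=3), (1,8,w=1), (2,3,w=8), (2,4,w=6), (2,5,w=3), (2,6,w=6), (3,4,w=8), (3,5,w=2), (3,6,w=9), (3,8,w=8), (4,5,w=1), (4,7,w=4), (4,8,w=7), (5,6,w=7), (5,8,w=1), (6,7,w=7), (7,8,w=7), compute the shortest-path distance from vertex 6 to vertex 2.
6 (path: 6 -> 2; weights 6 = 6)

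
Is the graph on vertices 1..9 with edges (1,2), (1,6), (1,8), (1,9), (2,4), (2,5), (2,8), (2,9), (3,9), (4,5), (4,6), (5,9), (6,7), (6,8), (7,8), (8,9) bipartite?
No (odd cycle of length 3: 8 -> 1 -> 9 -> 8)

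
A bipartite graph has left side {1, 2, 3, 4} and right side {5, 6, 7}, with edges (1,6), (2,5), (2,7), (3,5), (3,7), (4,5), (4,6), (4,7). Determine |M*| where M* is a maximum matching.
3 (matching: (1,6), (2,7), (3,5); upper bound min(|L|,|R|) = min(4,3) = 3)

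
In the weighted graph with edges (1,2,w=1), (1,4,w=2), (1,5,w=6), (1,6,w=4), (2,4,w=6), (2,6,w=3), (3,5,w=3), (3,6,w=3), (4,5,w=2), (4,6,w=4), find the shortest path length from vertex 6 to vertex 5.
6 (path: 6 -> 4 -> 5; weights 4 + 2 = 6)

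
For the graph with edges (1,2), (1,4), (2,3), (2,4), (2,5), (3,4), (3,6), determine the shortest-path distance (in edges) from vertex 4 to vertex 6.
2 (path: 4 -> 3 -> 6, 2 edges)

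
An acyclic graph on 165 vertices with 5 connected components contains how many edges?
160 (Each of the 5 component trees on V_i vertices has V_i - 1 edges; summing gives V - C = 165 - 5 = 160)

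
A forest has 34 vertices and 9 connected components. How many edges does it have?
25 (Each of the 9 component trees on V_i vertices has V_i - 1 edges; summing gives V - C = 34 - 9 = 25)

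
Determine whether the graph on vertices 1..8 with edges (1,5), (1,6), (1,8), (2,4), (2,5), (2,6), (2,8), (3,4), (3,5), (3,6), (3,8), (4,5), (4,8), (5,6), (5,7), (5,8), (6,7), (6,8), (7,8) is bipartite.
No (odd cycle of length 3: 5 -> 1 -> 8 -> 5)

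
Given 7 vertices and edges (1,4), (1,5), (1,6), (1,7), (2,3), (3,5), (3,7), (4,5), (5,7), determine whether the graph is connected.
Yes (BFS from 1 visits [1, 4, 5, 6, 7, 3, 2] — all 7 vertices reached)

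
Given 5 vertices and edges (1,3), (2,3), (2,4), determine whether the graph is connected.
No, it has 2 components: {1, 2, 3, 4}, {5}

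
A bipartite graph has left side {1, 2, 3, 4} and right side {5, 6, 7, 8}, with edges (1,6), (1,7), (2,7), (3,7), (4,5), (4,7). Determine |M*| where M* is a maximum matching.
3 (matching: (1,6), (2,7), (4,5); upper bound min(|L|,|R|) = min(4,4) = 4)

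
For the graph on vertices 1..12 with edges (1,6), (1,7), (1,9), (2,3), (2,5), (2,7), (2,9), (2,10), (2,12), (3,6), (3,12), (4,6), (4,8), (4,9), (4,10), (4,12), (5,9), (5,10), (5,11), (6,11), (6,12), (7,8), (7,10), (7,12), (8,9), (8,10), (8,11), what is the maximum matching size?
6 (matching: (1,9), (2,3), (4,10), (5,11), (6,12), (7,8); upper bound floor(n/2) = floor(12/2) = 6)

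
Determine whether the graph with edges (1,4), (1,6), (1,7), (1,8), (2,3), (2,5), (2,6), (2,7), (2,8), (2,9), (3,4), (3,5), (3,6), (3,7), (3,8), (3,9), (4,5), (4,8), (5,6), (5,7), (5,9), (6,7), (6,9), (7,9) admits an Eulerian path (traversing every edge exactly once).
Yes (the graph is connected and exactly 2 vertices have odd degree: {3, 9}; any Eulerian path must start and end at those)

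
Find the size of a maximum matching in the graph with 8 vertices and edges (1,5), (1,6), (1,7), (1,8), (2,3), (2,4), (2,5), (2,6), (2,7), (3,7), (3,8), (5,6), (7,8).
4 (matching: (1,7), (2,4), (3,8), (5,6); upper bound floor(n/2) = floor(8/2) = 4)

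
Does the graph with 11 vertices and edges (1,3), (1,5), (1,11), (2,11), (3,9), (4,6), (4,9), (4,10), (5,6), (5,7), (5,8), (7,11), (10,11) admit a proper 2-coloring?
Yes. Partition: {1, 2, 6, 7, 8, 9, 10}, {3, 4, 5, 11}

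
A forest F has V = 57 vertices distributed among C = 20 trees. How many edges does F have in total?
37 (Each of the 20 component trees on V_i vertices has V_i - 1 edges; summing gives V - C = 57 - 20 = 37)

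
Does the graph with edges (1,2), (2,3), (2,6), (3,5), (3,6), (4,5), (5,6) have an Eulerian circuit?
No (6 vertices have odd degree: {1, 2, 3, 4, 5, 6}; Eulerian circuit requires 0)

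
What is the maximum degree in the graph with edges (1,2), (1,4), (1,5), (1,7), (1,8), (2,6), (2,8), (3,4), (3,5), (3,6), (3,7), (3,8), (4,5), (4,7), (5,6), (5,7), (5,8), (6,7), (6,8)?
6 (attained at vertex 5)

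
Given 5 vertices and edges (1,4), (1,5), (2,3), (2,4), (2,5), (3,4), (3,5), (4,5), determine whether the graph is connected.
Yes (BFS from 1 visits [1, 4, 5, 2, 3] — all 5 vertices reached)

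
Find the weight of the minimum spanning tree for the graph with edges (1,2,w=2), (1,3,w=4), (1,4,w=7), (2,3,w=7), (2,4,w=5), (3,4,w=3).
9 (MST edges: (1,2,w=2), (1,3,w=4), (3,4,w=3); sum of weights 2 + 4 + 3 = 9)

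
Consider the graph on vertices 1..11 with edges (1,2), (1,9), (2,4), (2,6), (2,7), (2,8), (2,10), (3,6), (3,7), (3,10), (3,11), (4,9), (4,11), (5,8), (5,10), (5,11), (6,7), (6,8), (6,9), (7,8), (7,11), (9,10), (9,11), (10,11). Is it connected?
Yes (BFS from 1 visits [1, 2, 9, 4, 6, 7, 8, 10, 11, 3, 5] — all 11 vertices reached)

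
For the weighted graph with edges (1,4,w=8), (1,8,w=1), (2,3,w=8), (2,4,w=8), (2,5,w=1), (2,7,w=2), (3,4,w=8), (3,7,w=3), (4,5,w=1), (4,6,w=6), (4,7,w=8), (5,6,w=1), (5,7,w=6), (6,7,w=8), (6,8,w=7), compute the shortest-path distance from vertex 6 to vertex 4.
2 (path: 6 -> 5 -> 4; weights 1 + 1 = 2)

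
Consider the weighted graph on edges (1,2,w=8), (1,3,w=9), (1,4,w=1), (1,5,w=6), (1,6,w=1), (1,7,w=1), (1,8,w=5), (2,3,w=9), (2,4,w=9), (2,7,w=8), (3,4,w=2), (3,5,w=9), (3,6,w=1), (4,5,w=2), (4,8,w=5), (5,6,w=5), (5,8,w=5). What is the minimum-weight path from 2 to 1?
8 (path: 2 -> 1; weights 8 = 8)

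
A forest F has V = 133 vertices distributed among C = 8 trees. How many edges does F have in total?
125 (Each of the 8 component trees on V_i vertices has V_i - 1 edges; summing gives V - C = 133 - 8 = 125)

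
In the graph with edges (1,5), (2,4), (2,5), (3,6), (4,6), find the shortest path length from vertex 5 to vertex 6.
3 (path: 5 -> 2 -> 4 -> 6, 3 edges)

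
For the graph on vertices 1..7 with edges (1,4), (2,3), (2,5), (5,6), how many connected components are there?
3 (components: {1, 4}, {2, 3, 5, 6}, {7})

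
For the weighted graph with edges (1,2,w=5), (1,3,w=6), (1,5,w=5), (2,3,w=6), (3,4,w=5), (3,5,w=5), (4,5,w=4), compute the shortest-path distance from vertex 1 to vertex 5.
5 (path: 1 -> 5; weights 5 = 5)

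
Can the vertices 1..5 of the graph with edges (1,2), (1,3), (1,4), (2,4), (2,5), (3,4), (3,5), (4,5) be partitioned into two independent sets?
No (odd cycle of length 3: 4 -> 1 -> 2 -> 4)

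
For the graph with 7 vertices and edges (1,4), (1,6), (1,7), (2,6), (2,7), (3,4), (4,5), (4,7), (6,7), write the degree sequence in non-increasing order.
[4, 4, 3, 3, 2, 1, 1] (degrees: deg(1)=3, deg(2)=2, deg(3)=1, deg(4)=4, deg(5)=1, deg(6)=3, deg(7)=4)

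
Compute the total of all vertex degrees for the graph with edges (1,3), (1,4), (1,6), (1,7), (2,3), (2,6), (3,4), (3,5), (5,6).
18 (handshake: sum of degrees = 2|E| = 2 x 9 = 18)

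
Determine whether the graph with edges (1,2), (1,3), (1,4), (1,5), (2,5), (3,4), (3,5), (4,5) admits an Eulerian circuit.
No (2 vertices have odd degree: {3, 4}; Eulerian circuit requires 0)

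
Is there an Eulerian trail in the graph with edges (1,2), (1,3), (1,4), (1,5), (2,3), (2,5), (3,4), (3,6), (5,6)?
Yes (the graph is connected and exactly 2 vertices have odd degree: {2, 5}; any Eulerian path must start and end at those)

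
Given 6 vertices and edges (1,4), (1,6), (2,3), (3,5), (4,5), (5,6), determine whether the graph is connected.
Yes (BFS from 1 visits [1, 4, 6, 5, 3, 2] — all 6 vertices reached)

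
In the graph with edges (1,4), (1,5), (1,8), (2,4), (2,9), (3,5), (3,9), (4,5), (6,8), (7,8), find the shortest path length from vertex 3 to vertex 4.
2 (path: 3 -> 5 -> 4, 2 edges)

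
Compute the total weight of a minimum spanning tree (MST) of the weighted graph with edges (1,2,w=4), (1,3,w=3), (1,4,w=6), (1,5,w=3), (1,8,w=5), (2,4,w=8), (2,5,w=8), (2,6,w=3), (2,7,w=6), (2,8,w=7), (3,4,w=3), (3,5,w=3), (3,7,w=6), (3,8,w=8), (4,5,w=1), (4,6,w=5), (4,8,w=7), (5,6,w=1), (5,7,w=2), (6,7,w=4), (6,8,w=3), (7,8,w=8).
16 (MST edges: (1,3,w=3), (1,5,w=3), (2,6,w=3), (4,5,w=1), (5,6,w=1), (5,7,w=2), (6,8,w=3); sum of weights 3 + 3 + 3 + 1 + 1 + 2 + 3 = 16)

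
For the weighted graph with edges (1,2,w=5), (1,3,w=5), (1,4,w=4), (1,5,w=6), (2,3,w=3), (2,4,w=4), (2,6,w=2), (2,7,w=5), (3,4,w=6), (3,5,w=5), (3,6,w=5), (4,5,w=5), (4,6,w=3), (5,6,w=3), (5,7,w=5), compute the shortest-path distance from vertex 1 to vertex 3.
5 (path: 1 -> 3; weights 5 = 5)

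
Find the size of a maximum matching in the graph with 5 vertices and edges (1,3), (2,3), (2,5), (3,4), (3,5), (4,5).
2 (matching: (1,3), (4,5); upper bound floor(n/2) = floor(5/2) = 2)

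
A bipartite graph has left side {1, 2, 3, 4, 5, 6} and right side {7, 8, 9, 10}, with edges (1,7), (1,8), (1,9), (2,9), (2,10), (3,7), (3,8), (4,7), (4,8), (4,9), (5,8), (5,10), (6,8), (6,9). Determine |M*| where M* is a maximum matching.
4 (matching: (1,9), (2,10), (3,8), (4,7); upper bound min(|L|,|R|) = min(6,4) = 4)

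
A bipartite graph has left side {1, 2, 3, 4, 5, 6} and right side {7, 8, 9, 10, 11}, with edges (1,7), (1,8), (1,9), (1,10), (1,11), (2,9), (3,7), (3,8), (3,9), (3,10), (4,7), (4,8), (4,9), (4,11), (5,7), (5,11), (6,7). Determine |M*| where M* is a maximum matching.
5 (matching: (1,11), (2,9), (3,10), (4,8), (5,7); upper bound min(|L|,|R|) = min(6,5) = 5)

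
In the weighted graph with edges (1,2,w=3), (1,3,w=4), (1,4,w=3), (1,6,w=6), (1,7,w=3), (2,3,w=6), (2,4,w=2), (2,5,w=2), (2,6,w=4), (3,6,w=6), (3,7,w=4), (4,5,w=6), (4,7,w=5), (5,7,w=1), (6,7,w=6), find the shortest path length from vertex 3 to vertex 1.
4 (path: 3 -> 1; weights 4 = 4)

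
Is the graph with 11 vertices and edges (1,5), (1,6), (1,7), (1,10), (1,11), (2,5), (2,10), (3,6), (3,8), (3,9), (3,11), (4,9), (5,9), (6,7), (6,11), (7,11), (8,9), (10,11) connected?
Yes (BFS from 1 visits [1, 5, 6, 7, 10, 11, 2, 9, 3, 4, 8] — all 11 vertices reached)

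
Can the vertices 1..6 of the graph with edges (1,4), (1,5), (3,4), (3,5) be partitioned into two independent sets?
Yes. Partition: {1, 2, 3, 6}, {4, 5}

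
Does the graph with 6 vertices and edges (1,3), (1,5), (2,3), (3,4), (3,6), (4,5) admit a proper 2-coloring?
Yes. Partition: {1, 2, 4, 6}, {3, 5}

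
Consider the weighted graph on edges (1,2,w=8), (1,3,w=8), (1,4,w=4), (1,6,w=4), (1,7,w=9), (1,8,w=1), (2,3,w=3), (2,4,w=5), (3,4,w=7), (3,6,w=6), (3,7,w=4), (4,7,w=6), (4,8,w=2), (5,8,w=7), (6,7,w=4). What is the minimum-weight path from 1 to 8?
1 (path: 1 -> 8; weights 1 = 1)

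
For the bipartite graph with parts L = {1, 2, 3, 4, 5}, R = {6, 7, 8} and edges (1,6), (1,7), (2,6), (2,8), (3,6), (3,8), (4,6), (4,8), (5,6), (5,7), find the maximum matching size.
3 (matching: (1,7), (2,8), (3,6); upper bound min(|L|,|R|) = min(5,3) = 3)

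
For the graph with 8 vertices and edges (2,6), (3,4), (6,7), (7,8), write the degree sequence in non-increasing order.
[2, 2, 1, 1, 1, 1, 0, 0] (degrees: deg(1)=0, deg(2)=1, deg(3)=1, deg(4)=1, deg(5)=0, deg(6)=2, deg(7)=2, deg(8)=1)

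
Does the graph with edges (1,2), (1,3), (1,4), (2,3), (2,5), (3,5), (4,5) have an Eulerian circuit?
No (4 vertices have odd degree: {1, 2, 3, 5}; Eulerian circuit requires 0)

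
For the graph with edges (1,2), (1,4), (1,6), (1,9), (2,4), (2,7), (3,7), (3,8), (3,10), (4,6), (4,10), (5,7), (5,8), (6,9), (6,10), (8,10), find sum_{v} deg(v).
32 (handshake: sum of degrees = 2|E| = 2 x 16 = 32)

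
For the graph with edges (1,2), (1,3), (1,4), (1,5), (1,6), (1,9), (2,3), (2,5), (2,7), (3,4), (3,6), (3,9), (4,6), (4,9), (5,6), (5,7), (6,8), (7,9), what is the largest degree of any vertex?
6 (attained at vertex 1)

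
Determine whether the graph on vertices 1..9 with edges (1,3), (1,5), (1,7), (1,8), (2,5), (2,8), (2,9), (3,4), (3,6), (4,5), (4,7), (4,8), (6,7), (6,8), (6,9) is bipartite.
Yes. Partition: {1, 2, 4, 6}, {3, 5, 7, 8, 9}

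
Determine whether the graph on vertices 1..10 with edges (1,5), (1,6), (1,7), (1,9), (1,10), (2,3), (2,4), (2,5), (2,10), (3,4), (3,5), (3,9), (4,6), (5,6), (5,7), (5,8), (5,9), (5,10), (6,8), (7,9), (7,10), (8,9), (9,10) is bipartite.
No (odd cycle of length 3: 9 -> 1 -> 5 -> 9)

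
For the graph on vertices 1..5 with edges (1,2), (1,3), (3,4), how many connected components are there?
2 (components: {1, 2, 3, 4}, {5})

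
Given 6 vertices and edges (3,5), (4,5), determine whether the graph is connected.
No, it has 4 components: {1}, {2}, {3, 4, 5}, {6}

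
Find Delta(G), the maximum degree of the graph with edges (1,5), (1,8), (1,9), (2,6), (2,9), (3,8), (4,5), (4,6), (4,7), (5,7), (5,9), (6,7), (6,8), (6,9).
5 (attained at vertex 6)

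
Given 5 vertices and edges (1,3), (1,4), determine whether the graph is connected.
No, it has 3 components: {1, 3, 4}, {2}, {5}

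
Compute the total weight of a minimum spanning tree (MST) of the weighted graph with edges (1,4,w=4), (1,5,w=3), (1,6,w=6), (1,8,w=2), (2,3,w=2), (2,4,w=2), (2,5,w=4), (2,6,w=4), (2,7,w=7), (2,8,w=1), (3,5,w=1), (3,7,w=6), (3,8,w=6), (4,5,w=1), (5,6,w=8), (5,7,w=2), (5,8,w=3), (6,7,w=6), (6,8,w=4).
13 (MST edges: (1,8,w=2), (2,3,w=2), (2,6,w=4), (2,8,w=1), (3,5,w=1), (4,5,w=1), (5,7,w=2); sum of weights 2 + 2 + 4 + 1 + 1 + 1 + 2 = 13)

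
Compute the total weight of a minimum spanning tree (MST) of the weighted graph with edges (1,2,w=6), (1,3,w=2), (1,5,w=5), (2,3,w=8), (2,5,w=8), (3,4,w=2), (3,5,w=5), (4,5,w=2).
12 (MST edges: (1,2,w=6), (1,3,w=2), (3,4,w=2), (4,5,w=2); sum of weights 6 + 2 + 2 + 2 = 12)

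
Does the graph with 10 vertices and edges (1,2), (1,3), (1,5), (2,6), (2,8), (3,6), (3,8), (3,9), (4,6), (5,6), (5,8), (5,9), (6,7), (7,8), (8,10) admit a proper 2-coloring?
Yes. Partition: {1, 6, 8, 9}, {2, 3, 4, 5, 7, 10}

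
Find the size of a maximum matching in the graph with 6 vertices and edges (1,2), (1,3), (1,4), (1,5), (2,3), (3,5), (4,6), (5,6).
3 (matching: (1,5), (2,3), (4,6); upper bound floor(n/2) = floor(6/2) = 3)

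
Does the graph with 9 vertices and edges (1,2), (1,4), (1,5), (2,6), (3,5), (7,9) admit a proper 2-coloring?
Yes. Partition: {1, 3, 6, 8, 9}, {2, 4, 5, 7}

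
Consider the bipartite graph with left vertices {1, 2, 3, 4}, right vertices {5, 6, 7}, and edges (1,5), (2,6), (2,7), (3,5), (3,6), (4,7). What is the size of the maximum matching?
3 (matching: (1,5), (2,7), (3,6); upper bound min(|L|,|R|) = min(4,3) = 3)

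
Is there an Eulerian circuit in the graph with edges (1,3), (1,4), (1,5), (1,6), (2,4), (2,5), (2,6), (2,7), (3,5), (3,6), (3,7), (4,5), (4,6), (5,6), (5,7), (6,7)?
Yes (the graph is connected and all 7 vertices have even degree)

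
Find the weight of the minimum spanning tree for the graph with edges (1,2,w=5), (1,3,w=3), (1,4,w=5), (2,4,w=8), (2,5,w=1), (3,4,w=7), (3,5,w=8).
14 (MST edges: (1,2,w=5), (1,3,w=3), (1,4,w=5), (2,5,w=1); sum of weights 5 + 3 + 5 + 1 = 14)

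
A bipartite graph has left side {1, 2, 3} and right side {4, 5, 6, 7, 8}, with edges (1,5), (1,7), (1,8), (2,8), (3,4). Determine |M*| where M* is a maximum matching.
3 (matching: (1,7), (2,8), (3,4); upper bound min(|L|,|R|) = min(3,5) = 3)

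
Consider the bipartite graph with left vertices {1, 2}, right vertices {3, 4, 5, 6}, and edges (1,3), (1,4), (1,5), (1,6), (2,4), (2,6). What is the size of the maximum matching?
2 (matching: (1,5), (2,6); upper bound min(|L|,|R|) = min(2,4) = 2)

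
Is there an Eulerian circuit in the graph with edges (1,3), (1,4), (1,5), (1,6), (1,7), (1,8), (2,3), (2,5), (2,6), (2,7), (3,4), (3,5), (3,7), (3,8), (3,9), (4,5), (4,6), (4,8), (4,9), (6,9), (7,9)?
No (2 vertices have odd degree: {3, 8}; Eulerian circuit requires 0)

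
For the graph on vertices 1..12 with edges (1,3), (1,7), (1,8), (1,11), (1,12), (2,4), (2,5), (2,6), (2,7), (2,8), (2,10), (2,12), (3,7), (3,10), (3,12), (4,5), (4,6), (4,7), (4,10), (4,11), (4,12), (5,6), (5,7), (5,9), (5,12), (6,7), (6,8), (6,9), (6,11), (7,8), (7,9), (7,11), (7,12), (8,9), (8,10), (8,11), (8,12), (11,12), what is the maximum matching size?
6 (matching: (1,3), (2,8), (4,10), (5,9), (6,11), (7,12); upper bound floor(n/2) = floor(12/2) = 6)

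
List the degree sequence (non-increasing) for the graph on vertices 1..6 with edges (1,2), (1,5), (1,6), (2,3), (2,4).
[3, 3, 1, 1, 1, 1] (degrees: deg(1)=3, deg(2)=3, deg(3)=1, deg(4)=1, deg(5)=1, deg(6)=1)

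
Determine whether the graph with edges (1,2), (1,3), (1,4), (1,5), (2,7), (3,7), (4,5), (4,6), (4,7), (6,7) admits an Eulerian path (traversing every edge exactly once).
Yes — and in fact it has an Eulerian circuit (the graph is connected and all 7 vertices have even degree)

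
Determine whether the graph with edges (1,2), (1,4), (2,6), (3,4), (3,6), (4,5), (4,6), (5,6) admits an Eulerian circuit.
Yes (the graph is connected and all 6 vertices have even degree)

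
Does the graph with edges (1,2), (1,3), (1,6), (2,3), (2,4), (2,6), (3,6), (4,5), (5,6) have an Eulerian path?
Yes (the graph is connected and exactly 2 vertices have odd degree: {1, 3}; any Eulerian path must start and end at those)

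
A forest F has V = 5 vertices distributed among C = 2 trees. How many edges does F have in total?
3 (Each of the 2 component trees on V_i vertices has V_i - 1 edges; summing gives V - C = 5 - 2 = 3)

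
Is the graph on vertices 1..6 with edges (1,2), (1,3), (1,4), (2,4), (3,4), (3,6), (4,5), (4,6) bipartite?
No (odd cycle of length 3: 4 -> 1 -> 3 -> 4)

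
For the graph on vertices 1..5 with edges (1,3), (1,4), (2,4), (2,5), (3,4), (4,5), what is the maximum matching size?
2 (matching: (2,5), (3,4); upper bound floor(n/2) = floor(5/2) = 2)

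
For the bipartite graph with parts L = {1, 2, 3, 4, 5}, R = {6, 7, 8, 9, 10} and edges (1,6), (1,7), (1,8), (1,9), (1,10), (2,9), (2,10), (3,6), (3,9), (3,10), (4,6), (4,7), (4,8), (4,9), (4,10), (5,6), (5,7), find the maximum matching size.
5 (matching: (1,10), (2,9), (3,6), (4,8), (5,7); upper bound min(|L|,|R|) = min(5,5) = 5)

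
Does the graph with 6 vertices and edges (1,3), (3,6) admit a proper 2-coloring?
Yes. Partition: {1, 2, 4, 5, 6}, {3}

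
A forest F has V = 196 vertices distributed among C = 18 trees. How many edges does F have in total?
178 (Each of the 18 component trees on V_i vertices has V_i - 1 edges; summing gives V - C = 196 - 18 = 178)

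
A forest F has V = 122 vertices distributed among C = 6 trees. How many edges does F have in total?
116 (Each of the 6 component trees on V_i vertices has V_i - 1 edges; summing gives V - C = 122 - 6 = 116)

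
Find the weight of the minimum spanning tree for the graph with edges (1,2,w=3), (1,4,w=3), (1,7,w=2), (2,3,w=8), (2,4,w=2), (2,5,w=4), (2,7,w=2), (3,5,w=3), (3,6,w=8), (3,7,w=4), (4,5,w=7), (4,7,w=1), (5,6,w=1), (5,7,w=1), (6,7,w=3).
10 (MST edges: (1,7,w=2), (2,7,w=2), (3,5,w=3), (4,7,w=1), (5,6,w=1), (5,7,w=1); sum of weights 2 + 2 + 3 + 1 + 1 + 1 = 10)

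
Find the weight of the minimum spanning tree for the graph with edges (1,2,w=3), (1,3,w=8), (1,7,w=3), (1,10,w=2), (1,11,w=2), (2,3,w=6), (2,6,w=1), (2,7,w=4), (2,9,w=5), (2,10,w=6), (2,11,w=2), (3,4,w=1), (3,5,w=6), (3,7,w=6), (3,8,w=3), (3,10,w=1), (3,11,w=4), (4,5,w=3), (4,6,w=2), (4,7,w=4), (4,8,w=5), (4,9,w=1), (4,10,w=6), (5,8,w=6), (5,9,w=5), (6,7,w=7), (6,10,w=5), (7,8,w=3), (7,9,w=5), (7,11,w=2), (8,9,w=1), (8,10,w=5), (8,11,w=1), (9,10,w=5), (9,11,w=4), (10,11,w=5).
15 (MST edges: (1,10,w=2), (2,6,w=1), (2,11,w=2), (3,4,w=1), (3,10,w=1), (4,5,w=3), (4,9,w=1), (7,11,w=2), (8,9,w=1), (8,11,w=1); sum of weights 2 + 1 + 2 + 1 + 1 + 3 + 1 + 2 + 1 + 1 = 15)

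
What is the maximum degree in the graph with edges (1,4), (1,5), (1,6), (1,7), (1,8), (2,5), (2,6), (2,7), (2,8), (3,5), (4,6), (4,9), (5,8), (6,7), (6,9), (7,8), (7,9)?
5 (attained at vertices 1, 6, 7)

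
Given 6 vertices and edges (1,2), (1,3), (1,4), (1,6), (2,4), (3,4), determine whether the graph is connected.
No, it has 2 components: {1, 2, 3, 4, 6}, {5}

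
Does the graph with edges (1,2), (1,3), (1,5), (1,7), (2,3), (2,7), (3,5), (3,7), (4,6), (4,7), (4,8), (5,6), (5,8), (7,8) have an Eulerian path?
No (4 vertices have odd degree: {2, 4, 7, 8}; Eulerian path requires 0 or 2)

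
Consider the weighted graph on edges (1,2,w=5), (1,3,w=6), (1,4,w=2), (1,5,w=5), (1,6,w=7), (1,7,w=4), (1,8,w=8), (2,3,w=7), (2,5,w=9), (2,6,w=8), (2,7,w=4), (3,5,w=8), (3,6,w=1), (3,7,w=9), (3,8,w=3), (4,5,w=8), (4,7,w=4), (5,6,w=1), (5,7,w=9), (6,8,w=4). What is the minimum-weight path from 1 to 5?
5 (path: 1 -> 5; weights 5 = 5)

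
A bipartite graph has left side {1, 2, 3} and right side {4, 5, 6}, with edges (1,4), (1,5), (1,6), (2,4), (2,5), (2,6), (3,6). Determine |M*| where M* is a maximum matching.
3 (matching: (1,4), (2,5), (3,6); upper bound min(|L|,|R|) = min(3,3) = 3)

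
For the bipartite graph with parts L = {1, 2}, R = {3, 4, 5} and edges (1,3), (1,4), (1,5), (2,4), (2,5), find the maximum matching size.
2 (matching: (1,5), (2,4); upper bound min(|L|,|R|) = min(2,3) = 2)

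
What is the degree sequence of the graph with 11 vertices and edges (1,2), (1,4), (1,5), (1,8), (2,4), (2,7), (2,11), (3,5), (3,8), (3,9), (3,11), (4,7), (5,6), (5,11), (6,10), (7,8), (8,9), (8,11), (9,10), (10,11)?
[5, 5, 4, 4, 4, 4, 3, 3, 3, 3, 2] (degrees: deg(1)=4, deg(2)=4, deg(3)=4, deg(4)=3, deg(5)=4, deg(6)=2, deg(7)=3, deg(8)=5, deg(9)=3, deg(10)=3, deg(11)=5)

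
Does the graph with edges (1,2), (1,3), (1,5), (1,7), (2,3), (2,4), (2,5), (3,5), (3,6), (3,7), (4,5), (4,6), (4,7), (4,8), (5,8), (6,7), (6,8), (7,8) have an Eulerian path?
No (4 vertices have odd degree: {3, 4, 5, 7}; Eulerian path requires 0 or 2)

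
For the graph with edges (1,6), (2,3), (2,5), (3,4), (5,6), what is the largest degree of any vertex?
2 (attained at vertices 2, 3, 5, 6)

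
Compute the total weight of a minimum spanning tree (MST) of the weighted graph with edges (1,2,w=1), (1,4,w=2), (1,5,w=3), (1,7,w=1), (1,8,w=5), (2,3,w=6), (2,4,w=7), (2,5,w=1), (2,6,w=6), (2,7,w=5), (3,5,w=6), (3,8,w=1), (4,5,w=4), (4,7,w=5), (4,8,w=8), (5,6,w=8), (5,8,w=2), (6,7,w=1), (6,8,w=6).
9 (MST edges: (1,2,w=1), (1,4,w=2), (1,7,w=1), (2,5,w=1), (3,8,w=1), (5,8,w=2), (6,7,w=1); sum of weights 1 + 2 + 1 + 1 + 1 + 2 + 1 = 9)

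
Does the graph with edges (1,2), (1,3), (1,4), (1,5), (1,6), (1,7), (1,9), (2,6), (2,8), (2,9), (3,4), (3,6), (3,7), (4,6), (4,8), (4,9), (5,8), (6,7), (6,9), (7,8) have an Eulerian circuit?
No (2 vertices have odd degree: {1, 4}; Eulerian circuit requires 0)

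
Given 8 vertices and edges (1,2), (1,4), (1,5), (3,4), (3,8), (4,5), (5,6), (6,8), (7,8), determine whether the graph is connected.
Yes (BFS from 1 visits [1, 2, 4, 5, 3, 6, 8, 7] — all 8 vertices reached)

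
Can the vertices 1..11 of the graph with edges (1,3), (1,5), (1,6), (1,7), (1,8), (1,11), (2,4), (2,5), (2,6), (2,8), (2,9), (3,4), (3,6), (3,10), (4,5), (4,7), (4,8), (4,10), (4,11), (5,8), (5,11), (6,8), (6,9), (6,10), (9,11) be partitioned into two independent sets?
No (odd cycle of length 3: 3 -> 1 -> 6 -> 3)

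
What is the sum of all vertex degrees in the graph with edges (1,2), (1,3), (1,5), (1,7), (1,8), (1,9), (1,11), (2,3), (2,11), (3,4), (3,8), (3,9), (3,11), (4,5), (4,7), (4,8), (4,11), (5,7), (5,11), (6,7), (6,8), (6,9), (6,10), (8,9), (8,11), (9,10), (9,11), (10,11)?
56 (handshake: sum of degrees = 2|E| = 2 x 28 = 56)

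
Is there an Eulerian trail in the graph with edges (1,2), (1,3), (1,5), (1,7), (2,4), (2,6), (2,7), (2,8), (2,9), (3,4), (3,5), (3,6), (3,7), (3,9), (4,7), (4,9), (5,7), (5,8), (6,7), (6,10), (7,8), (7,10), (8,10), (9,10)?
Yes — and in fact it has an Eulerian circuit (the graph is connected and all 10 vertices have even degree)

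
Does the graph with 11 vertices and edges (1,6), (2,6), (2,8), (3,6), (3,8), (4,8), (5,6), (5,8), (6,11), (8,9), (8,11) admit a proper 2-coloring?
Yes. Partition: {1, 2, 3, 4, 5, 7, 9, 10, 11}, {6, 8}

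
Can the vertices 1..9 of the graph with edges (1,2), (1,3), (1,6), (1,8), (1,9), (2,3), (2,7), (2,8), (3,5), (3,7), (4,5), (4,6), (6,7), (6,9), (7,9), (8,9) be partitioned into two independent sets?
No (odd cycle of length 3: 3 -> 1 -> 2 -> 3)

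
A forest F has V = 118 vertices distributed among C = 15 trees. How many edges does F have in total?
103 (Each of the 15 component trees on V_i vertices has V_i - 1 edges; summing gives V - C = 118 - 15 = 103)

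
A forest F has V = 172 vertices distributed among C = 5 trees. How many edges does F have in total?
167 (Each of the 5 component trees on V_i vertices has V_i - 1 edges; summing gives V - C = 172 - 5 = 167)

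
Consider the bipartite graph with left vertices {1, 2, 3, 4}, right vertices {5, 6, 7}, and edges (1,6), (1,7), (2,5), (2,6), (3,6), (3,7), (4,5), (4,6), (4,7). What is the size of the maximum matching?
3 (matching: (1,7), (2,6), (4,5); upper bound min(|L|,|R|) = min(4,3) = 3)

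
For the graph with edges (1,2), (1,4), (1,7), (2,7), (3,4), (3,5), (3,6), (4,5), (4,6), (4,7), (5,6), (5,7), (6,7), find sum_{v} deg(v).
26 (handshake: sum of degrees = 2|E| = 2 x 13 = 26)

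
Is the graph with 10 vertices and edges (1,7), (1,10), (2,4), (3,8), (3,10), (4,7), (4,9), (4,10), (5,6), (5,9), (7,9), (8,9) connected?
Yes (BFS from 1 visits [1, 7, 10, 4, 9, 3, 2, 5, 8, 6] — all 10 vertices reached)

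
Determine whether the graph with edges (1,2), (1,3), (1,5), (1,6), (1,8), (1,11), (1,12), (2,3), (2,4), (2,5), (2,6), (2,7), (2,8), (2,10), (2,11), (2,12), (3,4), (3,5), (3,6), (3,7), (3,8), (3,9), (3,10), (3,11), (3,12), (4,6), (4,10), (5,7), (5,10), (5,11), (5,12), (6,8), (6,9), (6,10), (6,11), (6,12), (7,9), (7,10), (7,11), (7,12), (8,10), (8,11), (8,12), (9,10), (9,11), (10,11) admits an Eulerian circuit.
No (10 vertices have odd degree: {1, 3, 5, 6, 7, 8, 9, 10, 11, 12}; Eulerian circuit requires 0)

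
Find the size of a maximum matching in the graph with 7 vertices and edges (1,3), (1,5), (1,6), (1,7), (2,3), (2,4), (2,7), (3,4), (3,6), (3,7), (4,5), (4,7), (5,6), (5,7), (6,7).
3 (matching: (1,3), (4,7), (5,6); upper bound floor(n/2) = floor(7/2) = 3)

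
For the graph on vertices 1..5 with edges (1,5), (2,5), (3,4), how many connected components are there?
2 (components: {1, 2, 5}, {3, 4})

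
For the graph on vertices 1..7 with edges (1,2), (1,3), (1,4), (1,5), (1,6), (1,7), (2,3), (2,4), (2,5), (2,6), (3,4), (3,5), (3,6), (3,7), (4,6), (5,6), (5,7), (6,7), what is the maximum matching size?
3 (matching: (1,7), (3,5), (4,6); upper bound floor(n/2) = floor(7/2) = 3)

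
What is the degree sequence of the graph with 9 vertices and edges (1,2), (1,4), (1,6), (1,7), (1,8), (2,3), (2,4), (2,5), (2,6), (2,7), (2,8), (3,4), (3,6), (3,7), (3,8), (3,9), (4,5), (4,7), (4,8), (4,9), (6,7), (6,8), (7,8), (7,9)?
[7, 7, 7, 6, 6, 5, 5, 3, 2] (degrees: deg(1)=5, deg(2)=7, deg(3)=6, deg(4)=7, deg(5)=2, deg(6)=5, deg(7)=7, deg(8)=6, deg(9)=3)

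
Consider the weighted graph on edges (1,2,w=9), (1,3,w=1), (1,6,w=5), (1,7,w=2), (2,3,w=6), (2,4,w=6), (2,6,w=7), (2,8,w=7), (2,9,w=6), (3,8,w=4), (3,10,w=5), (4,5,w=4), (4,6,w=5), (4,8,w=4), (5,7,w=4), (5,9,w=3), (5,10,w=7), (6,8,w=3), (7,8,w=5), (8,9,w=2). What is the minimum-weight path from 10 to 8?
9 (path: 10 -> 3 -> 8; weights 5 + 4 = 9)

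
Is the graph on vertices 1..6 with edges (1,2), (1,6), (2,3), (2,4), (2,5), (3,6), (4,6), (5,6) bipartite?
Yes. Partition: {1, 3, 4, 5}, {2, 6}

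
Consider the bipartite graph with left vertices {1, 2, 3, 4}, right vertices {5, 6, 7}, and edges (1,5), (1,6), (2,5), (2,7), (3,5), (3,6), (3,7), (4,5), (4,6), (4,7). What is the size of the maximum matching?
3 (matching: (1,6), (2,7), (3,5); upper bound min(|L|,|R|) = min(4,3) = 3)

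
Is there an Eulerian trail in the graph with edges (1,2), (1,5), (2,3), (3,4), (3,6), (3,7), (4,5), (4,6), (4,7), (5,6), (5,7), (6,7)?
Yes — and in fact it has an Eulerian circuit (the graph is connected and all 7 vertices have even degree)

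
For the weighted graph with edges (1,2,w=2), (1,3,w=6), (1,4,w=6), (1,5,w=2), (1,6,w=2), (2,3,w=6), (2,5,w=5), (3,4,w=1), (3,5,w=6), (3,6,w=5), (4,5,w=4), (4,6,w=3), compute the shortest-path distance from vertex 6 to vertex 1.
2 (path: 6 -> 1; weights 2 = 2)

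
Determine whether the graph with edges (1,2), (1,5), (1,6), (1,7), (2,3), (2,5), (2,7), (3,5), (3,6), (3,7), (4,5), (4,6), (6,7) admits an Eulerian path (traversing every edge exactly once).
Yes — and in fact it has an Eulerian circuit (the graph is connected and all 7 vertices have even degree)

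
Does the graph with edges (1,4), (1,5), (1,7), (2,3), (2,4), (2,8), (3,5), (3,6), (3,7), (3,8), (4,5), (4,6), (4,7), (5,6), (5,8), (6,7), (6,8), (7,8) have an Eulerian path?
No (8 vertices have odd degree: {1, 2, 3, 4, 5, 6, 7, 8}; Eulerian path requires 0 or 2)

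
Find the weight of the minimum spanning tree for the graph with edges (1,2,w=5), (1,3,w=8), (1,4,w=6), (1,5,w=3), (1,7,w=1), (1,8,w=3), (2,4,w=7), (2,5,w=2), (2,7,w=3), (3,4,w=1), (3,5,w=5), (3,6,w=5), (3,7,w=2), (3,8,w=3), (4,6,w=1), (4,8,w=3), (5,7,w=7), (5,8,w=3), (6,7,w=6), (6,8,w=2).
12 (MST edges: (1,5,w=3), (1,7,w=1), (2,5,w=2), (3,4,w=1), (3,7,w=2), (4,6,w=1), (6,8,w=2); sum of weights 3 + 1 + 2 + 1 + 2 + 1 + 2 = 12)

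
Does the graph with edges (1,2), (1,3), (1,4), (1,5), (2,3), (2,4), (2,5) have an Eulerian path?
Yes — and in fact it has an Eulerian circuit (the graph is connected and all 5 vertices have even degree)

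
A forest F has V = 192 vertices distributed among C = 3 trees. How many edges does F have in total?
189 (Each of the 3 component trees on V_i vertices has V_i - 1 edges; summing gives V - C = 192 - 3 = 189)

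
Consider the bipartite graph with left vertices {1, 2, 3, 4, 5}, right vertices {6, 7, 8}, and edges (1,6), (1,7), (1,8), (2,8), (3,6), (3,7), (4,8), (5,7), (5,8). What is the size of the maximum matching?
3 (matching: (1,8), (3,6), (5,7); upper bound min(|L|,|R|) = min(5,3) = 3)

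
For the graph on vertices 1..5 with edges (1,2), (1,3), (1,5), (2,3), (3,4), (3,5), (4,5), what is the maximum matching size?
2 (matching: (1,3), (4,5); upper bound floor(n/2) = floor(5/2) = 2)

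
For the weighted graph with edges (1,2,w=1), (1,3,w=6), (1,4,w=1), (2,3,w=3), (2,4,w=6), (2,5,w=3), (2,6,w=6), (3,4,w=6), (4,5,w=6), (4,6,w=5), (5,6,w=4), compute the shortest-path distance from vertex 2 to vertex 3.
3 (path: 2 -> 3; weights 3 = 3)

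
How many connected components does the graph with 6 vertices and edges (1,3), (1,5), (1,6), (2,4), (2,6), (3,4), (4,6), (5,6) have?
1 (components: {1, 2, 3, 4, 5, 6})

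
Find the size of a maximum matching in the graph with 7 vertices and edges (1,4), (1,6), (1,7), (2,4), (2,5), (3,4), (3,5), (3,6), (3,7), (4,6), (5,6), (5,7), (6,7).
3 (matching: (2,5), (3,7), (4,6); upper bound floor(n/2) = floor(7/2) = 3)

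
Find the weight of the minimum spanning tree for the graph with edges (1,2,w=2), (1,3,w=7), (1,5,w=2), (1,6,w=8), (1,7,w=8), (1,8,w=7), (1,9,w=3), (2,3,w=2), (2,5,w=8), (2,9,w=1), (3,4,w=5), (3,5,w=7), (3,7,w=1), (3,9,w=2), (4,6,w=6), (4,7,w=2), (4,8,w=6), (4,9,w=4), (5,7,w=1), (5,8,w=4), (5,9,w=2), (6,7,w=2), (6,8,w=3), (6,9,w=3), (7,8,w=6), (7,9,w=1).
13 (MST edges: (1,2,w=2), (2,9,w=1), (3,7,w=1), (4,7,w=2), (5,7,w=1), (6,7,w=2), (6,8,w=3), (7,9,w=1); sum of weights 2 + 1 + 1 + 2 + 1 + 2 + 3 + 1 = 13)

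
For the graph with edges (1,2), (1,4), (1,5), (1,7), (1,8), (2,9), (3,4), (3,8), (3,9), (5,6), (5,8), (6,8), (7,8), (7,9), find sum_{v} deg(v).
28 (handshake: sum of degrees = 2|E| = 2 x 14 = 28)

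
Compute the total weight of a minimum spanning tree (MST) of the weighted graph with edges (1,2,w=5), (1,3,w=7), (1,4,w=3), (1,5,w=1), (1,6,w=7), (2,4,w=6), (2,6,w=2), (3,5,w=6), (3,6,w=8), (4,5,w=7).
17 (MST edges: (1,2,w=5), (1,4,w=3), (1,5,w=1), (2,6,w=2), (3,5,w=6); sum of weights 5 + 3 + 1 + 2 + 6 = 17)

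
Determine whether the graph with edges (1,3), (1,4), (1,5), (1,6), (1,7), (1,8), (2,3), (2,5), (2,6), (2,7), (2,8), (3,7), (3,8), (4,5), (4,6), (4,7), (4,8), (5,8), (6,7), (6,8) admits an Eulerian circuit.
No (4 vertices have odd degree: {2, 4, 6, 7}; Eulerian circuit requires 0)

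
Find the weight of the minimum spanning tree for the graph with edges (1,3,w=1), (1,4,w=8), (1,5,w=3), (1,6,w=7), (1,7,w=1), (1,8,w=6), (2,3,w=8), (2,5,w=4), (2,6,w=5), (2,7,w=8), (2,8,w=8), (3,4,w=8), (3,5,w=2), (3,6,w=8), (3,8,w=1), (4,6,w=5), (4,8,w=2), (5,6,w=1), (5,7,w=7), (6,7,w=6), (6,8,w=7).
12 (MST edges: (1,3,w=1), (1,7,w=1), (2,5,w=4), (3,5,w=2), (3,8,w=1), (4,8,w=2), (5,6,w=1); sum of weights 1 + 1 + 4 + 2 + 1 + 2 + 1 = 12)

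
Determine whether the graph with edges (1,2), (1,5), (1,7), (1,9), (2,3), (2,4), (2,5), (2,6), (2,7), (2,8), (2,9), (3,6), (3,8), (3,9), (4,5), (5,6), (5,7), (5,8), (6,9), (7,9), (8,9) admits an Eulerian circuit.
Yes (the graph is connected and all 9 vertices have even degree)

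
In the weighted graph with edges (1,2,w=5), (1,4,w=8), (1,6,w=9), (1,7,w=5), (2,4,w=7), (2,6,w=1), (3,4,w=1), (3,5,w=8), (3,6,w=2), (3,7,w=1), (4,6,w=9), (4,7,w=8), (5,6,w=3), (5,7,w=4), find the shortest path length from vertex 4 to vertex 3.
1 (path: 4 -> 3; weights 1 = 1)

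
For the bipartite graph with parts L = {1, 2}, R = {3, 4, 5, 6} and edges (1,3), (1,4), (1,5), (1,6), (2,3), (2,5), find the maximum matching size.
2 (matching: (1,6), (2,5); upper bound min(|L|,|R|) = min(2,4) = 2)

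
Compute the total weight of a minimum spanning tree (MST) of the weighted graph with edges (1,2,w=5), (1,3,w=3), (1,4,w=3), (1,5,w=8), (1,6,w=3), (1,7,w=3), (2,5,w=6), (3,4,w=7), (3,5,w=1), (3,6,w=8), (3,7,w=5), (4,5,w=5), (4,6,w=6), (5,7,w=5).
18 (MST edges: (1,2,w=5), (1,3,w=3), (1,4,w=3), (1,6,w=3), (1,7,w=3), (3,5,w=1); sum of weights 5 + 3 + 3 + 3 + 3 + 1 = 18)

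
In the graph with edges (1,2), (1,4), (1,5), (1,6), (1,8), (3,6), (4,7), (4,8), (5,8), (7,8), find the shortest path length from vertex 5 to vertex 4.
2 (path: 5 -> 8 -> 4, 2 edges)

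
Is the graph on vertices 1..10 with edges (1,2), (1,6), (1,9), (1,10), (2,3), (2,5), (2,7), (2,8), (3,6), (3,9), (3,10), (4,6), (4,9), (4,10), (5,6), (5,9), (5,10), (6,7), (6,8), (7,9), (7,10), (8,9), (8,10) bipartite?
Yes. Partition: {1, 3, 4, 5, 7, 8}, {2, 6, 9, 10}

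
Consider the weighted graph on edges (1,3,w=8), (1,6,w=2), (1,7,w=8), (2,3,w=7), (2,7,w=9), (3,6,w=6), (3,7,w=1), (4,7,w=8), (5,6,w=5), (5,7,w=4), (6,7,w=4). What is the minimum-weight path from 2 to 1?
14 (path: 2 -> 3 -> 7 -> 6 -> 1; weights 7 + 1 + 4 + 2 = 14)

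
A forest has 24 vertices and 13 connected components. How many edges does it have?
11 (Each of the 13 component trees on V_i vertices has V_i - 1 edges; summing gives V - C = 24 - 13 = 11)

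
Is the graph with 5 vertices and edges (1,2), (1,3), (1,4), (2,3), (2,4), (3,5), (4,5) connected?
Yes (BFS from 1 visits [1, 2, 3, 4, 5] — all 5 vertices reached)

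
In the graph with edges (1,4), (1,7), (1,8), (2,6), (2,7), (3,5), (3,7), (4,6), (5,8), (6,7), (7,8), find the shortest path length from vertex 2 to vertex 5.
3 (path: 2 -> 7 -> 3 -> 5, 3 edges)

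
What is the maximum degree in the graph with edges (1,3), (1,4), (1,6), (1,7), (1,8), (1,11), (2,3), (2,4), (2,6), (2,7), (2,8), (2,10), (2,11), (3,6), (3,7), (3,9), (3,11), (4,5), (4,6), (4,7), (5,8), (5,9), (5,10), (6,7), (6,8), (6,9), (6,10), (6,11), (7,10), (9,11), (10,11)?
9 (attained at vertex 6)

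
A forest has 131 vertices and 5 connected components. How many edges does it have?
126 (Each of the 5 component trees on V_i vertices has V_i - 1 edges; summing gives V - C = 131 - 5 = 126)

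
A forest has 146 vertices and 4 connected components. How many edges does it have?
142 (Each of the 4 component trees on V_i vertices has V_i - 1 edges; summing gives V - C = 146 - 4 = 142)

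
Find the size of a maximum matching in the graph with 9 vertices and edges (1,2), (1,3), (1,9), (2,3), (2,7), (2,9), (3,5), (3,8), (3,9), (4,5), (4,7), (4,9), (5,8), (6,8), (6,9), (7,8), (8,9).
4 (matching: (1,2), (4,5), (6,9), (7,8); upper bound floor(n/2) = floor(9/2) = 4)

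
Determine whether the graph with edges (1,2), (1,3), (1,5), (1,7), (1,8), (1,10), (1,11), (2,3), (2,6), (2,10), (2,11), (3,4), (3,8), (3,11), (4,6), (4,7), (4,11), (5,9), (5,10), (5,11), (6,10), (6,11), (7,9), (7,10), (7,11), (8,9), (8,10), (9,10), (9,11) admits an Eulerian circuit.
No (6 vertices have odd degree: {1, 2, 3, 7, 9, 10}; Eulerian circuit requires 0)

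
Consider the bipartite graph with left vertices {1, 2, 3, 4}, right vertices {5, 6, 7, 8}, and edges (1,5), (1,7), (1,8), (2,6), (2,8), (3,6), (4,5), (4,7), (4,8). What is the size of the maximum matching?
4 (matching: (1,5), (2,8), (3,6), (4,7); upper bound min(|L|,|R|) = min(4,4) = 4)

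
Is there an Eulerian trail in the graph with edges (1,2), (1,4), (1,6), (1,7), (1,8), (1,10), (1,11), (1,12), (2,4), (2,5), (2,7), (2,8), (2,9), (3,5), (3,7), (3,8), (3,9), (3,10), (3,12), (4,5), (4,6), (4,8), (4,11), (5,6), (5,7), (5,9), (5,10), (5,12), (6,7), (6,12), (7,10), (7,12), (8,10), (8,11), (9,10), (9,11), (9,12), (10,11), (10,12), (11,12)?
Yes (the graph is connected and exactly 2 vertices have odd degree: {6, 7}; any Eulerian path must start and end at those)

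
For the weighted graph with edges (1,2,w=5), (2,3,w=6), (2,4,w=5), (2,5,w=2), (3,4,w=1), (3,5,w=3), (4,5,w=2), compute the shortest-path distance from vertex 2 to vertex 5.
2 (path: 2 -> 5; weights 2 = 2)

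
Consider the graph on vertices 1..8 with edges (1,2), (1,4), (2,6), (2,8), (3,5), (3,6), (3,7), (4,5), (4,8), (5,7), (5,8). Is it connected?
Yes (BFS from 1 visits [1, 2, 4, 6, 8, 5, 3, 7] — all 8 vertices reached)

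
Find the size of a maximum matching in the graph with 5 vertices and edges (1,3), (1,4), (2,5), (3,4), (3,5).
2 (matching: (1,4), (3,5); upper bound floor(n/2) = floor(5/2) = 2)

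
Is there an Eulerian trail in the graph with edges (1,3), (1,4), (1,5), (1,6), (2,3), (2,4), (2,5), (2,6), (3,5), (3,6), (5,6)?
Yes — and in fact it has an Eulerian circuit (the graph is connected and all 6 vertices have even degree)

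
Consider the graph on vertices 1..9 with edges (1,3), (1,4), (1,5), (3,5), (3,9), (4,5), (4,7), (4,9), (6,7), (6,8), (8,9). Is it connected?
No, it has 2 components: {1, 3, 4, 5, 6, 7, 8, 9}, {2}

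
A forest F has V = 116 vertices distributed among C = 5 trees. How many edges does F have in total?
111 (Each of the 5 component trees on V_i vertices has V_i - 1 edges; summing gives V - C = 116 - 5 = 111)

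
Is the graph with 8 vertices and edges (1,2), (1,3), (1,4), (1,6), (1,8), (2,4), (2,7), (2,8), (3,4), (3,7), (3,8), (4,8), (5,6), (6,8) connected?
Yes (BFS from 1 visits [1, 2, 3, 4, 6, 8, 7, 5] — all 8 vertices reached)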